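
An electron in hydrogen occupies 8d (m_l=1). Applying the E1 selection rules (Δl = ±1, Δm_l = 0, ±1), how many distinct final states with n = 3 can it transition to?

2

E1 requires Δl = ±1, so l_f ∈ {1, 3}; with 0 ≤ l_f ≤ n_f−1 = 2, the allowed l_f values are {1}.
For l_f = 1: m_f ∈ {m_i−1, m_i, m_i+1} ∩ [−1, 1] = {0, 1} → 2 states.
Total: 2.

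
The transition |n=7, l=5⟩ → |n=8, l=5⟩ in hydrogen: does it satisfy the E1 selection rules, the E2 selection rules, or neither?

Δl = 5 − 5 = +0; l_i + l_f = 10.
E1 (Δl = ±1): not satisfied.
E2 (Δl = 0,±2, l_i+l_f ≥ 2): satisfied.

E2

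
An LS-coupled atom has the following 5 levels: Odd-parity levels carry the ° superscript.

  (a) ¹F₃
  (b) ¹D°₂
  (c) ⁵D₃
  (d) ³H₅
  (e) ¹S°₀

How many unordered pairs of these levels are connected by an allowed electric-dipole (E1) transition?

1

(a)–(b): allowed.
(a)–(c): forbidden (parity, ΔS).
(a)–(d): forbidden (parity, ΔS, ΔL, ΔJ).
(a)–(e): forbidden (ΔL, ΔJ).
(b)–(c): forbidden (ΔS).
(b)–(d): forbidden (ΔS, ΔL, ΔJ).
(b)–(e): forbidden (parity, ΔL, ΔJ).
(c)–(d): forbidden (parity, ΔS, ΔL, ΔJ).
(c)–(e): forbidden (ΔS, ΔL, ΔJ).
(d)–(e): forbidden (ΔS, ΔL, ΔJ).
Allowed pairs: 1 of 10.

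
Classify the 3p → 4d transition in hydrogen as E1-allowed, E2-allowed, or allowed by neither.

Δl = 2 − 1 = +1; l_i + l_f = 3.
E1 (Δl = ±1): satisfied.
E2 (Δl = 0,±2, l_i+l_f ≥ 2): not satisfied.

E1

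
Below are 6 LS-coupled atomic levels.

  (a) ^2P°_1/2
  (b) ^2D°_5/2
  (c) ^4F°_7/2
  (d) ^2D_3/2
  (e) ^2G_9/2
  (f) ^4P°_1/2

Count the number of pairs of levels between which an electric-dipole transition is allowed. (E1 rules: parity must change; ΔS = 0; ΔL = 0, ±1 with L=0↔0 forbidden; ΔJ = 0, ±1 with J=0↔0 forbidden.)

2

(a)–(b): forbidden (parity, ΔJ).
(a)–(c): forbidden (parity, ΔS, ΔL, ΔJ).
(a)–(d): allowed.
(a)–(e): forbidden (ΔL, ΔJ).
(a)–(f): forbidden (parity, ΔS).
(b)–(c): forbidden (parity, ΔS).
(b)–(d): allowed.
(b)–(e): forbidden (ΔL, ΔJ).
(b)–(f): forbidden (parity, ΔS, ΔJ).
(c)–(d): forbidden (ΔS, ΔJ).
(c)–(e): forbidden (ΔS).
(c)–(f): forbidden (parity, ΔL, ΔJ).
(d)–(e): forbidden (parity, ΔL, ΔJ).
(d)–(f): forbidden (ΔS).
(e)–(f): forbidden (ΔS, ΔL, ΔJ).
Allowed pairs: 2 of 15.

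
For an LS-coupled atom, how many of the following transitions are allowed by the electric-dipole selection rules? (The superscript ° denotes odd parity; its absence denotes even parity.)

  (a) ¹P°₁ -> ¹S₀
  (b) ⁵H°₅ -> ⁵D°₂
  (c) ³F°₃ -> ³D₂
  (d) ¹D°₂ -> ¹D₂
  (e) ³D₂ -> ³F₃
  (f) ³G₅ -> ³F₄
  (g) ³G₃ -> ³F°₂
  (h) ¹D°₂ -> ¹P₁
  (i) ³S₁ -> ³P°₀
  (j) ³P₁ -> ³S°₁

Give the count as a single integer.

7

(a) allowed
(b) forbidden (parity, ΔL, ΔJ fail)
(c) allowed
(d) allowed
(e) forbidden (parity fails)
(f) forbidden (parity fails)
(g) allowed
(h) allowed
(i) allowed
(j) allowed
Total allowed: 7 of 10.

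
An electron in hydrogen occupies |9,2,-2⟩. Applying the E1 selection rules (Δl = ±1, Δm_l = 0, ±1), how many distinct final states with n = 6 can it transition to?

E1 requires Δl = ±1, so l_f ∈ {1, 3}; with 0 ≤ l_f ≤ n_f−1 = 5, the allowed l_f values are {1, 3}.
For l_f = 1: m_f ∈ {m_i−1, m_i, m_i+1} ∩ [−1, 1] = {-1} → 1 state.
For l_f = 3: m_f ∈ {m_i−1, m_i, m_i+1} ∩ [−3, 3] = {-3, -2, -1} → 3 states.
Total: 4.

4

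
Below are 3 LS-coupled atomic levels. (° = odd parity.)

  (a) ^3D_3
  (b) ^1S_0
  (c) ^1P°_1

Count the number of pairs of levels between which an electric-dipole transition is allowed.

(a)–(b): forbidden (parity, ΔS, ΔL, ΔJ).
(a)–(c): forbidden (ΔS, ΔJ).
(b)–(c): allowed.
Allowed pairs: 1 of 3.

1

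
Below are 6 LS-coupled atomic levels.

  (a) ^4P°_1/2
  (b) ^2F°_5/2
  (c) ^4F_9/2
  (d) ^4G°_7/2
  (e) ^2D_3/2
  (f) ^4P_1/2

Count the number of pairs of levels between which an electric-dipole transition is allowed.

(a)–(b): forbidden (parity, ΔS, ΔL, ΔJ).
(a)–(c): forbidden (ΔL, ΔJ).
(a)–(d): forbidden (parity, ΔL, ΔJ).
(a)–(e): forbidden (ΔS).
(a)–(f): allowed.
(b)–(c): forbidden (ΔS, ΔJ).
(b)–(d): forbidden (parity, ΔS).
(b)–(e): allowed.
(b)–(f): forbidden (ΔS, ΔL, ΔJ).
(c)–(d): allowed.
(c)–(e): forbidden (parity, ΔS, ΔJ).
(c)–(f): forbidden (parity, ΔL, ΔJ).
(d)–(e): forbidden (ΔS, ΔL, ΔJ).
(d)–(f): forbidden (ΔL, ΔJ).
(e)–(f): forbidden (parity, ΔS).
Allowed pairs: 3 of 15.

3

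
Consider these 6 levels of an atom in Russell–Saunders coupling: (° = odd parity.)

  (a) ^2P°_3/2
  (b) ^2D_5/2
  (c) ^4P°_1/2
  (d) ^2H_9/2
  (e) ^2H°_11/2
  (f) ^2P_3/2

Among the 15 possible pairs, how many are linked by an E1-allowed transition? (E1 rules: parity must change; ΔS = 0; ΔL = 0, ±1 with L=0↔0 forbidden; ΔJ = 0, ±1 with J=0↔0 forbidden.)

3

(a)–(b): allowed.
(a)–(c): forbidden (parity, ΔS).
(a)–(d): forbidden (ΔL, ΔJ).
(a)–(e): forbidden (parity, ΔL, ΔJ).
(a)–(f): allowed.
(b)–(c): forbidden (ΔS, ΔJ).
(b)–(d): forbidden (parity, ΔL, ΔJ).
(b)–(e): forbidden (ΔL, ΔJ).
(b)–(f): forbidden (parity).
(c)–(d): forbidden (ΔS, ΔL, ΔJ).
(c)–(e): forbidden (parity, ΔS, ΔL, ΔJ).
(c)–(f): forbidden (ΔS).
(d)–(e): allowed.
(d)–(f): forbidden (parity, ΔL, ΔJ).
(e)–(f): forbidden (ΔL, ΔJ).
Allowed pairs: 3 of 15.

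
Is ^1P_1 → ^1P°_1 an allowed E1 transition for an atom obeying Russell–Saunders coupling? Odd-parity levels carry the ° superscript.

Initial level: S=0, L=1, J=1, parity even. Final level: S=0, L=1, J=1, parity odd.
Parity must change: even → odd — ✓.
ΔS = 0: S: 0 → 0 — ✓.
ΔL = 0, ±1 (not L=0↔0): L: 1 → 1, ΔL = +0 — ✓.
ΔJ = 0, ±1 (not J=0↔0): J: 1 → 1, ΔJ = +0 — ✓.
All four E1 rules are satisfied.

allowed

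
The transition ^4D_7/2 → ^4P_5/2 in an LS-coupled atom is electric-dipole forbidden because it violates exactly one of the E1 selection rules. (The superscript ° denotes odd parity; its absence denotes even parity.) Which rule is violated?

Parity must change: even → even — fails.
ΔS = 0: S: 3/2 → 3/2 — ok.
ΔJ = 0, ±1 (not J=0↔0): J: 7/2 → 5/2, ΔJ = -1 — ok.
ΔL = 0, ±1 (not L=0↔0): L: 2 → 1, ΔL = -1 — ok.

parity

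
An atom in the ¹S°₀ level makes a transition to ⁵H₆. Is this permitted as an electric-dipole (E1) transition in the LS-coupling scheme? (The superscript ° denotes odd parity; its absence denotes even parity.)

ΔL = 0, ±1 (not L=0↔0): L: 0 → 5, ΔL = +5 — ✗.
ΔJ = 0, ±1 (not J=0↔0): J: 0 → 6, ΔJ = +6 — ✗.
ΔS = 0: S: 0 → 2 — ✗.
Parity must change: odd → even — ✓.
Rule(s) violated: ΔS, ΔL, ΔJ.

forbidden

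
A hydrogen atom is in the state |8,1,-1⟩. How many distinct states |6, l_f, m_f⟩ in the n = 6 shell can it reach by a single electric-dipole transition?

4

E1 requires Δl = ±1, so l_f ∈ {0, 2}; with 0 ≤ l_f ≤ n_f−1 = 5, the allowed l_f values are {0, 2}.
For l_f = 0: m_f ∈ {m_i−1, m_i, m_i+1} ∩ [−0, 0] = {0} → 1 state.
For l_f = 2: m_f ∈ {m_i−1, m_i, m_i+1} ∩ [−2, 2] = {-2, -1, 0} → 3 states.
Total: 4.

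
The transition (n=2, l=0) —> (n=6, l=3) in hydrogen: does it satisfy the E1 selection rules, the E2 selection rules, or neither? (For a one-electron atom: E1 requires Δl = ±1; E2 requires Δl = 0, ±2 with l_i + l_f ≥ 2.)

Δl = 3 − 0 = +3; l_i + l_f = 3.
E1 (Δl = ±1): not satisfied.
E2 (Δl = 0,±2, l_i+l_f ≥ 2): not satisfied.

neither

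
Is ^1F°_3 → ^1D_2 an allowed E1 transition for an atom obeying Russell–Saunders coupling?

allowed

Reading off the term symbols: S 0→0, L 3→2, J 3→2, parity odd→even.
Parity must change: odd → even — passes.
ΔS = 0: S: 0 → 0 — passes.
ΔL = 0, ±1 (not L=0↔0): L: 3 → 2, ΔL = -1 — passes.
ΔJ = 0, ±1 (not J=0↔0): J: 3 → 2, ΔJ = -1 — passes.
All four E1 rules are satisfied.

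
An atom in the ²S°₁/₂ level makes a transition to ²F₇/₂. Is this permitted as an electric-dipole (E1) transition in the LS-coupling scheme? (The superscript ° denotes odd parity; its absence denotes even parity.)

Parity must change: odd → even — passes.
ΔS = 0: S: 1/2 → 1/2 — passes.
ΔL = 0, ±1 (not L=0↔0): L: 0 → 3, ΔL = +3 — fails.
ΔJ = 0, ±1 (not J=0↔0): J: 1/2 → 7/2, ΔJ = +3 — fails.
Rule(s) violated: ΔL, ΔJ.

forbidden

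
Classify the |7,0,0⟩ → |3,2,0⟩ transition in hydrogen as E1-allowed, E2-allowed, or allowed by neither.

E2

Δl = 2 − 0 = +2; l_i + l_f = 2.
Δm_l = +0.
E1 (Δl = ±1, |Δm_l| ≤ 1): not satisfied.
E2 (Δl = 0,±2, l_i+l_f ≥ 2, |Δm_l| ≤ 2): satisfied.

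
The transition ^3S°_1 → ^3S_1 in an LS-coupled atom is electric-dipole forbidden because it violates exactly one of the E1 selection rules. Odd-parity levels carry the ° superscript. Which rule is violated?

Parity must change: odd → even — ✓.
ΔS = 0: S: 1 → 1 — ✓.
ΔL = 0, ±1 (not L=0↔0): L: 0 → 0, ΔL = +0 — ✗.
ΔJ = 0, ±1 (not J=0↔0): J: 1 → 1, ΔJ = +0 — ✓.

the L=0 ↔ L=0 exclusion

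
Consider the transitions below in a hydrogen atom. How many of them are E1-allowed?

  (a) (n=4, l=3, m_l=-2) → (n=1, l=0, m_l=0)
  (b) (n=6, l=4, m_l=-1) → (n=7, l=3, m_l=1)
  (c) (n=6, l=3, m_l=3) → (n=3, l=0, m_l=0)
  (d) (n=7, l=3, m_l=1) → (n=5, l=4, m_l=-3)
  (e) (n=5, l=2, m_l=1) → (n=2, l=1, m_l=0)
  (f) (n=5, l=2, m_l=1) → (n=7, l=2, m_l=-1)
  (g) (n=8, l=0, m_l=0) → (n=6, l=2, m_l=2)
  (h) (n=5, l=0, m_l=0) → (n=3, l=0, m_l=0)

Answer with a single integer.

1

(a) forbidden — Δl = -3 (E1 requires Δl = ±1); Δm_l = +2 (E1 requires Δm_l = 0, ±1)
(b) forbidden — Δm_l = +2 (E1 requires Δm_l = 0, ±1)
(c) forbidden — Δl = -3 (E1 requires Δl = ±1); Δm_l = -3 (E1 requires Δm_l = 0, ±1)
(d) forbidden — Δm_l = -4 (E1 requires Δm_l = 0, ±1)
(e) allowed
(f) forbidden — Δl = +0 (E1 requires Δl = ±1); Δm_l = -2 (E1 requires Δm_l = 0, ±1)
(g) forbidden — Δl = +2 (E1 requires Δl = ±1); Δm_l = +2 (E1 requires Δm_l = 0, ±1)
(h) forbidden — Δl = +0 (E1 requires Δl = ±1)
Total allowed: 1 of 8.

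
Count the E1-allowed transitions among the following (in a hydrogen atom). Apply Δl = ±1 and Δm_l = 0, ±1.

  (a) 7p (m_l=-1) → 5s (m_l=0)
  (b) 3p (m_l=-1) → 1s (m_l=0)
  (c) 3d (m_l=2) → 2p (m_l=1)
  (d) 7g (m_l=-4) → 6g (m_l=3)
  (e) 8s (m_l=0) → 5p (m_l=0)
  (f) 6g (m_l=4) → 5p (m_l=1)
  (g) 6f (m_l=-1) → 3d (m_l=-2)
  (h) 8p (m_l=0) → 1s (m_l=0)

6

(a) allowed
(b) allowed
(c) allowed
(d) forbidden — Δl = +0 (E1 requires Δl = ±1); Δm_l = +7 (E1 requires Δm_l = 0, ±1)
(e) allowed
(f) forbidden — Δl = -3 (E1 requires Δl = ±1); Δm_l = -3 (E1 requires Δm_l = 0, ±1)
(g) allowed
(h) allowed
Total allowed: 6 of 8.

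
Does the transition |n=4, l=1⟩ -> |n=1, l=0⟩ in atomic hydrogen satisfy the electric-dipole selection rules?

Initial l = 1, final l = 0, so Δl = -1. E1 requires Δl = ±1: ✓.
All E1 selection rules are satisfied.

allowed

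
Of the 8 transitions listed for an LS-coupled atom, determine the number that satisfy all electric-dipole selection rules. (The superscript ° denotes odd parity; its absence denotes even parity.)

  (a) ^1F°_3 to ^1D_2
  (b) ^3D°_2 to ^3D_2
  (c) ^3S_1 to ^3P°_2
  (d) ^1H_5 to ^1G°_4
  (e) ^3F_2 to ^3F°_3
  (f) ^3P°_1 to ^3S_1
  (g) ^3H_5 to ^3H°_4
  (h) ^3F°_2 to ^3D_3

(a) allowed
(b) allowed
(c) allowed
(d) allowed
(e) allowed
(f) allowed
(g) allowed
(h) allowed
Total allowed: 8 of 8.

8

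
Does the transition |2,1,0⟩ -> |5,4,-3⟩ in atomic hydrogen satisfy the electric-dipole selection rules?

forbidden

l: 1 → 4 (Δl = +3). Δl = ±1 ✗.
m_l: 0 → -3 (Δm_l = -3). |Δm_l| ≤ 1 ✗.
The transition is electric-dipole forbidden.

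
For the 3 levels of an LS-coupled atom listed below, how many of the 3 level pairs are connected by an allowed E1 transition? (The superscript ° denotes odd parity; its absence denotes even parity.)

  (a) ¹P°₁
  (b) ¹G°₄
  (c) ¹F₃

1

(a)–(b): forbidden (parity, ΔL, ΔJ).
(a)–(c): forbidden (ΔL, ΔJ).
(b)–(c): allowed.
Allowed pairs: 1 of 3.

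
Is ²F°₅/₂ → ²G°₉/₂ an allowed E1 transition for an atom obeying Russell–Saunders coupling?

forbidden

Parity must change: odd → odd — ✗.
ΔS = 0: S: 1/2 → 1/2 — ✓.
ΔL = 0, ±1 (not L=0↔0): L: 3 → 4, ΔL = +1 — ✓.
ΔJ = 0, ±1 (not J=0↔0): J: 5/2 → 9/2, ΔJ = +2 — ✗.
Rule(s) violated: parity, ΔJ.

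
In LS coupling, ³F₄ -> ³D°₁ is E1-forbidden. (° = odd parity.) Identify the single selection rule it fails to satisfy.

ΔS = 0: S: 1 → 1 — satisfied.
Parity must change: even → odd — satisfied.
ΔJ = 0, ±1 (not J=0↔0): J: 4 → 1, ΔJ = -3 — violated.
ΔL = 0, ±1 (not L=0↔0): L: 3 → 2, ΔL = -1 — satisfied.

the ΔJ = 0, ±1 rule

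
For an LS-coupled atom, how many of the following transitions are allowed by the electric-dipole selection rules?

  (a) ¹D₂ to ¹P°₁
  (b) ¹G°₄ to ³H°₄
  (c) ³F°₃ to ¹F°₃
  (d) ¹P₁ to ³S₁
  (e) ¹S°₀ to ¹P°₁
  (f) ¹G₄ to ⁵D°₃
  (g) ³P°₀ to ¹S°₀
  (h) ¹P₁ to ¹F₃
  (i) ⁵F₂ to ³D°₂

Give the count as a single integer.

1

(a) allowed
(b) forbidden (parity, ΔS fail)
(c) forbidden (parity, ΔS fail)
(d) forbidden (parity, ΔS fail)
(e) forbidden (parity fails)
(f) forbidden (ΔS, ΔL fail)
(g) forbidden (parity, ΔS, ΔJ fail)
(h) forbidden (parity, ΔL, ΔJ fail)
(i) forbidden (ΔS fails)
Total allowed: 1 of 9.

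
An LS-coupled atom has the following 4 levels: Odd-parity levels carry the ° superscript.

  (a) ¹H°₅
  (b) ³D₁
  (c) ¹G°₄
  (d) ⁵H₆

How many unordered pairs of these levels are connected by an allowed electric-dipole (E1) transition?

(a)–(b): forbidden (ΔS, ΔL, ΔJ).
(a)–(c): forbidden (parity).
(a)–(d): forbidden (ΔS).
(b)–(c): forbidden (ΔS, ΔL, ΔJ).
(b)–(d): forbidden (parity, ΔS, ΔL, ΔJ).
(c)–(d): forbidden (ΔS, ΔJ).
Allowed pairs: 0 of 6.

0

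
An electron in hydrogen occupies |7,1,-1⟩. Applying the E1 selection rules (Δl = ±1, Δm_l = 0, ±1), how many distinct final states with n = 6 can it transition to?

E1 requires Δl = ±1, so l_f ∈ {0, 2}; with 0 ≤ l_f ≤ n_f−1 = 5, the allowed l_f values are {0, 2}.
For l_f = 0: m_f ∈ {m_i−1, m_i, m_i+1} ∩ [−0, 0] = {0} → 1 state.
For l_f = 2: m_f ∈ {m_i−1, m_i, m_i+1} ∩ [−2, 2] = {-2, -1, 0} → 3 states.
Total: 4.

4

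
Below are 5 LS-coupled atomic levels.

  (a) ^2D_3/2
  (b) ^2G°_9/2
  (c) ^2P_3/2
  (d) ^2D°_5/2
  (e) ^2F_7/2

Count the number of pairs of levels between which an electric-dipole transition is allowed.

4

(a)–(b): forbidden (ΔL, ΔJ).
(a)–(c): forbidden (parity).
(a)–(d): allowed.
(a)–(e): forbidden (parity, ΔJ).
(b)–(c): forbidden (ΔL, ΔJ).
(b)–(d): forbidden (parity, ΔL, ΔJ).
(b)–(e): allowed.
(c)–(d): allowed.
(c)–(e): forbidden (parity, ΔL, ΔJ).
(d)–(e): allowed.
Allowed pairs: 4 of 10.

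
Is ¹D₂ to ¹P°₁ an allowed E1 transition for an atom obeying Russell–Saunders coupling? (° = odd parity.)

ΔJ = 0, ±1 (not J=0↔0): J: 2 → 1, ΔJ = -1 — ✓.
ΔS = 0: S: 0 → 0 — ✓.
Parity must change: even → odd — ✓.
ΔL = 0, ±1 (not L=0↔0): L: 2 → 1, ΔL = -1 — ✓.
All four E1 rules are satisfied.

allowed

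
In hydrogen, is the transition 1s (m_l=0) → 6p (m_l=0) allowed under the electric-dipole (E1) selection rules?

Δl = 1 − 0 = +1; the E1 rule Δl = ±1 is ✓.
m_l: 0 → 0 (Δm_l = +0). |Δm_l| ≤ 1 ✓.
All E1 selection rules are satisfied.

allowed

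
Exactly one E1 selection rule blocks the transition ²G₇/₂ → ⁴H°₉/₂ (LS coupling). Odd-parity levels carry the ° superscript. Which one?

Reading off the term symbols: S 1/2→3/2, L 4→5, J 7/2→9/2, parity even→odd.
Parity must change: even → odd — ok.
ΔS = 0: S: 1/2 → 3/2 — fails.
ΔL = 0, ±1 (not L=0↔0): L: 4 → 5, ΔL = +1 — ok.
ΔJ = 0, ±1 (not J=0↔0): J: 7/2 → 9/2, ΔJ = +1 — ok.

the ΔS = 0 rule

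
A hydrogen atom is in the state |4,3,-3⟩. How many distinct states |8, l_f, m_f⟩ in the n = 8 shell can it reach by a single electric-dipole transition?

E1 requires Δl = ±1, so l_f ∈ {2, 4}; with 0 ≤ l_f ≤ n_f−1 = 7, the allowed l_f values are {2, 4}.
For l_f = 2: m_f ∈ {m_i−1, m_i, m_i+1} ∩ [−2, 2] = {-2} → 1 state.
For l_f = 4: m_f ∈ {m_i−1, m_i, m_i+1} ∩ [−4, 4] = {-4, -3, -2} → 3 states.
Total: 4.

4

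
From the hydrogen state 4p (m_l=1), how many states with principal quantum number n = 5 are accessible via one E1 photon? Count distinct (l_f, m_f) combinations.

E1 requires Δl = ±1, so l_f ∈ {0, 2}; with 0 ≤ l_f ≤ n_f−1 = 4, the allowed l_f values are {0, 2}.
For l_f = 0: m_f ∈ {m_i−1, m_i, m_i+1} ∩ [−0, 0] = {0} → 1 state.
For l_f = 2: m_f ∈ {m_i−1, m_i, m_i+1} ∩ [−2, 2] = {0, 1, 2} → 3 states.
Total: 4.

4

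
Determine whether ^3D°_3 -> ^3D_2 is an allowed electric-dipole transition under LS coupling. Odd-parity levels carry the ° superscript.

allowed

ΔL = 0, ±1 (not L=0↔0): L: 2 → 2, ΔL = +0 — satisfied.
Parity must change: odd → even — satisfied.
ΔJ = 0, ±1 (not J=0↔0): J: 3 → 2, ΔJ = -1 — satisfied.
ΔS = 0: S: 1 → 1 — satisfied.
All four E1 rules are satisfied.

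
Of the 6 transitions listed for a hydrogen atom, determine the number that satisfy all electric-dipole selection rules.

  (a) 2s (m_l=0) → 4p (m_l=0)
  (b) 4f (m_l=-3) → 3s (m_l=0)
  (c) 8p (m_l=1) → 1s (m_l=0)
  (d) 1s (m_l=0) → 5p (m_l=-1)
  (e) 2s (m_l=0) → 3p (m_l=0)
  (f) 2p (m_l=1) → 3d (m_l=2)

(a) allowed
(b) forbidden — Δl = -3 (E1 requires Δl = ±1); Δm_l = +3 (E1 requires Δm_l = 0, ±1)
(c) allowed
(d) allowed
(e) allowed
(f) allowed
Total allowed: 5 of 6.

5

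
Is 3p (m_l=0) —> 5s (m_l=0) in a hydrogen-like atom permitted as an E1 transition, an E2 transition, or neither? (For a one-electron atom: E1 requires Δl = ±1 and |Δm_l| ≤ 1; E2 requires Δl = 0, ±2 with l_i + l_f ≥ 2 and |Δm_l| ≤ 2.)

Δl = 0 − 1 = -1; l_i + l_f = 1.
Δm_l = +0.
E1 (Δl = ±1, |Δm_l| ≤ 1): satisfied.
E2 (Δl = 0,±2, l_i+l_f ≥ 2, |Δm_l| ≤ 2): not satisfied.

E1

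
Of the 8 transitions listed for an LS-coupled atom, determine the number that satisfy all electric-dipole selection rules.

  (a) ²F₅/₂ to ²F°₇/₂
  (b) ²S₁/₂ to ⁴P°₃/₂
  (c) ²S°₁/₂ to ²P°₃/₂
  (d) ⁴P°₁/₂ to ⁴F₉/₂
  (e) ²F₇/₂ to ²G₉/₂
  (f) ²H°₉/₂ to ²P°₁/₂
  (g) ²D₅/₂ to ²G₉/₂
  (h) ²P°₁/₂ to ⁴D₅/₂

(a) allowed
(b) forbidden (ΔS fails)
(c) forbidden (parity fails)
(d) forbidden (ΔL, ΔJ fail)
(e) forbidden (parity fails)
(f) forbidden (parity, ΔL, ΔJ fail)
(g) forbidden (parity, ΔL, ΔJ fail)
(h) forbidden (ΔS, ΔJ fail)
Total allowed: 1 of 8.

1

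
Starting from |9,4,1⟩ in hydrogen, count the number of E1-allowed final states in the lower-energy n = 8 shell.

6

E1 requires Δl = ±1, so l_f ∈ {3, 5}; with 0 ≤ l_f ≤ n_f−1 = 7, the allowed l_f values are {3, 5}.
For l_f = 3: m_f ∈ {m_i−1, m_i, m_i+1} ∩ [−3, 3] = {0, 1, 2} → 3 states.
For l_f = 5: m_f ∈ {m_i−1, m_i, m_i+1} ∩ [−5, 5] = {0, 1, 2} → 3 states.
Total: 6.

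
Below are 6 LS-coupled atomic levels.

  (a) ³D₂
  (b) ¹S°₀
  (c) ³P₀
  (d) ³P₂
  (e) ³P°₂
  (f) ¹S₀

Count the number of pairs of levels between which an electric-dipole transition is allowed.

2

(a)–(b): forbidden (ΔS, ΔL, ΔJ).
(a)–(c): forbidden (parity, ΔJ).
(a)–(d): forbidden (parity).
(a)–(e): allowed.
(a)–(f): forbidden (parity, ΔS, ΔL, ΔJ).
(b)–(c): forbidden (ΔS, ΔJ).
(b)–(d): forbidden (ΔS, ΔJ).
(b)–(e): forbidden (parity, ΔS, ΔJ).
(b)–(f): forbidden (ΔL, ΔJ).
(c)–(d): forbidden (parity, ΔJ).
(c)–(e): forbidden (ΔJ).
(c)–(f): forbidden (parity, ΔS, ΔJ).
(d)–(e): allowed.
(d)–(f): forbidden (parity, ΔS, ΔJ).
(e)–(f): forbidden (ΔS, ΔJ).
Allowed pairs: 2 of 15.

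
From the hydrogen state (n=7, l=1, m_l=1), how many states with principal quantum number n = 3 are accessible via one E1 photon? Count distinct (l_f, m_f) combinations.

4

E1 requires Δl = ±1, so l_f ∈ {0, 2}; with 0 ≤ l_f ≤ n_f−1 = 2, the allowed l_f values are {0, 2}.
For l_f = 0: m_f ∈ {m_i−1, m_i, m_i+1} ∩ [−0, 0] = {0} → 1 state.
For l_f = 2: m_f ∈ {m_i−1, m_i, m_i+1} ∩ [−2, 2] = {0, 1, 2} → 3 states.
Total: 4.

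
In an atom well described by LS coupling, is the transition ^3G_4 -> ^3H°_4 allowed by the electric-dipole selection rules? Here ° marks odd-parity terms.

Initial level: S=1, L=4, J=4, parity even. Final level: S=1, L=5, J=4, parity odd.
Parity must change: even → odd — ✓.
ΔS = 0: S: 1 → 1 — ✓.
ΔL = 0, ±1 (not L=0↔0): L: 4 → 5, ΔL = +1 — ✓.
ΔJ = 0, ±1 (not J=0↔0): J: 4 → 4, ΔJ = +0 — ✓.
All four E1 rules are satisfied.

allowed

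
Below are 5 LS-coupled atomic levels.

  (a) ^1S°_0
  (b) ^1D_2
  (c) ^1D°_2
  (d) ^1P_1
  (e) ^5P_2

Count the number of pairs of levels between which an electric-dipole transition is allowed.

(a)–(b): forbidden (ΔL, ΔJ).
(a)–(c): forbidden (parity, ΔL, ΔJ).
(a)–(d): allowed.
(a)–(e): forbidden (ΔS, ΔJ).
(b)–(c): allowed.
(b)–(d): forbidden (parity).
(b)–(e): forbidden (parity, ΔS).
(c)–(d): allowed.
(c)–(e): forbidden (ΔS).
(d)–(e): forbidden (parity, ΔS).
Allowed pairs: 3 of 10.

3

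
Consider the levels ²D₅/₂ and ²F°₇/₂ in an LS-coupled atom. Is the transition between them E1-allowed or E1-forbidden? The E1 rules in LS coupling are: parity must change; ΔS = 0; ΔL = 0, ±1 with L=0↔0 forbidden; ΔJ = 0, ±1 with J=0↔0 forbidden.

Initial level: S=1/2, L=2, J=5/2, parity even. Final level: S=1/2, L=3, J=7/2, parity odd.
ΔJ = 0, ±1 (not J=0↔0): J: 5/2 → 7/2, ΔJ = +1 — satisfied.
Parity must change: even → odd — satisfied.
ΔS = 0: S: 1/2 → 1/2 — satisfied.
ΔL = 0, ±1 (not L=0↔0): L: 2 → 3, ΔL = +1 — satisfied.
All four E1 rules are satisfied.

allowed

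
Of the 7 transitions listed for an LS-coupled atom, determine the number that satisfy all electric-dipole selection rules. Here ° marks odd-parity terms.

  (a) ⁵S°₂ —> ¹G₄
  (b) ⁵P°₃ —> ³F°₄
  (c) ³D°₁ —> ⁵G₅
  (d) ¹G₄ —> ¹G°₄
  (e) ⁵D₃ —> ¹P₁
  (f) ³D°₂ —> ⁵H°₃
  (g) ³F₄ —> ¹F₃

1

(a) forbidden (ΔS, ΔL, ΔJ fail)
(b) forbidden (parity, ΔS, ΔL fail)
(c) forbidden (ΔS, ΔL, ΔJ fail)
(d) allowed
(e) forbidden (parity, ΔS, ΔJ fail)
(f) forbidden (parity, ΔS, ΔL fail)
(g) forbidden (parity, ΔS fail)
Total allowed: 1 of 7.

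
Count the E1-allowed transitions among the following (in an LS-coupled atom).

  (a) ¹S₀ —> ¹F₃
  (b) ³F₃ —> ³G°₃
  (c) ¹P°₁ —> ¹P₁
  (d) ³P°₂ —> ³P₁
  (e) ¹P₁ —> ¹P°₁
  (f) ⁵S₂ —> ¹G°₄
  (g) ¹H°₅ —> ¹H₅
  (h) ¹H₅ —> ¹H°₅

6

(a) forbidden (parity, ΔL, ΔJ fail)
(b) allowed
(c) allowed
(d) allowed
(e) allowed
(f) forbidden (ΔS, ΔL, ΔJ fail)
(g) allowed
(h) allowed
Total allowed: 6 of 8.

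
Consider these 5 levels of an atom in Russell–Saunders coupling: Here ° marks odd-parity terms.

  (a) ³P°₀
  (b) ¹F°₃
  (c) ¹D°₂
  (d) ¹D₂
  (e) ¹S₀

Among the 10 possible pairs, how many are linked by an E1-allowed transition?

2

(a)–(b): forbidden (parity, ΔS, ΔL, ΔJ).
(a)–(c): forbidden (parity, ΔS, ΔJ).
(a)–(d): forbidden (ΔS, ΔJ).
(a)–(e): forbidden (ΔS, ΔJ).
(b)–(c): forbidden (parity).
(b)–(d): allowed.
(b)–(e): forbidden (ΔL, ΔJ).
(c)–(d): allowed.
(c)–(e): forbidden (ΔL, ΔJ).
(d)–(e): forbidden (parity, ΔL, ΔJ).
Allowed pairs: 2 of 10.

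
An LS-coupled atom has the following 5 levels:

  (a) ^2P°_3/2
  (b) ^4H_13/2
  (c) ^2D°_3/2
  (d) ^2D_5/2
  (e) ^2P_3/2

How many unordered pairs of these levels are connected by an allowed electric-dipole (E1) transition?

4

(a)–(b): forbidden (ΔS, ΔL, ΔJ).
(a)–(c): forbidden (parity).
(a)–(d): allowed.
(a)–(e): allowed.
(b)–(c): forbidden (ΔS, ΔL, ΔJ).
(b)–(d): forbidden (parity, ΔS, ΔL, ΔJ).
(b)–(e): forbidden (parity, ΔS, ΔL, ΔJ).
(c)–(d): allowed.
(c)–(e): allowed.
(d)–(e): forbidden (parity).
Allowed pairs: 4 of 10.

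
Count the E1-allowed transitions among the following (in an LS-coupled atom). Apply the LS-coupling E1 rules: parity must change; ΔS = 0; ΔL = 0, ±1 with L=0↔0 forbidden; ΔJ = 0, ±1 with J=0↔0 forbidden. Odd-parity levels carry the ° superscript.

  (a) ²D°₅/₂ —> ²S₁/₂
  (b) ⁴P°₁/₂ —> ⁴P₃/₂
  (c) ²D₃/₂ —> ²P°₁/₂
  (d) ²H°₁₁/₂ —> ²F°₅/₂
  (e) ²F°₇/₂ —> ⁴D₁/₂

2

(a) forbidden (ΔL, ΔJ fail)
(b) allowed
(c) allowed
(d) forbidden (parity, ΔL, ΔJ fail)
(e) forbidden (ΔS, ΔJ fail)
Total allowed: 2 of 5.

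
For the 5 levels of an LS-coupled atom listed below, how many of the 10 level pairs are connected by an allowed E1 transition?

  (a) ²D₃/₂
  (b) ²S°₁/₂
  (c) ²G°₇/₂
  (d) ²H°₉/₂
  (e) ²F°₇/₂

0

(a)–(b): forbidden (ΔL).
(a)–(c): forbidden (ΔL, ΔJ).
(a)–(d): forbidden (ΔL, ΔJ).
(a)–(e): forbidden (ΔJ).
(b)–(c): forbidden (parity, ΔL, ΔJ).
(b)–(d): forbidden (parity, ΔL, ΔJ).
(b)–(e): forbidden (parity, ΔL, ΔJ).
(c)–(d): forbidden (parity).
(c)–(e): forbidden (parity).
(d)–(e): forbidden (parity, ΔL).
Allowed pairs: 0 of 10.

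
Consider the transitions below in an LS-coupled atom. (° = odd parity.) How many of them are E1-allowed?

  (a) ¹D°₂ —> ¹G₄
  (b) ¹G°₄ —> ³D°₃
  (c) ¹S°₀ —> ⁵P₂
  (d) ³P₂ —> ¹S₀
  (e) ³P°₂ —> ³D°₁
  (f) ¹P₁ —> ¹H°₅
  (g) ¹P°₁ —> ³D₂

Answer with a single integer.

0

(a) forbidden (ΔL, ΔJ fail)
(b) forbidden (parity, ΔS, ΔL fail)
(c) forbidden (ΔS, ΔJ fail)
(d) forbidden (parity, ΔS, ΔJ fail)
(e) forbidden (parity fails)
(f) forbidden (ΔL, ΔJ fail)
(g) forbidden (ΔS fails)
Total allowed: 0 of 7.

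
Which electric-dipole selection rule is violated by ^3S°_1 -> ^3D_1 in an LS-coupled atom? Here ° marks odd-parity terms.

the ΔL = 0, ±1 rule

ΔS = 0: S: 1 → 1 — passes.
Parity must change: odd → even — passes.
ΔL = 0, ±1 (not L=0↔0): L: 0 → 2, ΔL = +2 — fails.
ΔJ = 0, ±1 (not J=0↔0): J: 1 → 1, ΔJ = +0 — passes.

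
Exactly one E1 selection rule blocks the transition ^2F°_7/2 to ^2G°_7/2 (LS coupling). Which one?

Reading off the term symbols: S 1/2→1/2, L 3→4, J 7/2→7/2, parity odd→odd.
Parity must change: odd → odd — violated.
ΔS = 0: S: 1/2 → 1/2 — satisfied.
ΔJ = 0, ±1 (not J=0↔0): J: 7/2 → 7/2, ΔJ = +0 — satisfied.
ΔL = 0, ±1 (not L=0↔0): L: 3 → 4, ΔL = +1 — satisfied.

parity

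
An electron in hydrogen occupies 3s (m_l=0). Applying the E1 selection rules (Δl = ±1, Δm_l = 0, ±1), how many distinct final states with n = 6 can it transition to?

E1 requires Δl = ±1, so l_f ∈ {-1, 1}; with 0 ≤ l_f ≤ n_f−1 = 5, the allowed l_f values are {1}.
For l_f = 1: m_f ∈ {m_i−1, m_i, m_i+1} ∩ [−1, 1] = {-1, 0, 1} → 3 states.
Total: 3.

3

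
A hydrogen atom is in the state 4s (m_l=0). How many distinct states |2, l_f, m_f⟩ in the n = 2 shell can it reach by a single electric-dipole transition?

E1 requires Δl = ±1, so l_f ∈ {-1, 1}; with 0 ≤ l_f ≤ n_f−1 = 1, the allowed l_f values are {1}.
For l_f = 1: m_f ∈ {m_i−1, m_i, m_i+1} ∩ [−1, 1] = {-1, 0, 1} → 3 states.
Total: 3.

3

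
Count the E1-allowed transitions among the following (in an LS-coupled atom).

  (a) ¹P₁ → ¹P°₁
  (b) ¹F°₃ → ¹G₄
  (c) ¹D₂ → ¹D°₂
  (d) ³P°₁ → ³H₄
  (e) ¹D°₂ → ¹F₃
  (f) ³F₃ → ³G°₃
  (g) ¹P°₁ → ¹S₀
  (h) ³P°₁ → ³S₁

7

(a) allowed
(b) allowed
(c) allowed
(d) forbidden (ΔL, ΔJ fail)
(e) allowed
(f) allowed
(g) allowed
(h) allowed
Total allowed: 7 of 8.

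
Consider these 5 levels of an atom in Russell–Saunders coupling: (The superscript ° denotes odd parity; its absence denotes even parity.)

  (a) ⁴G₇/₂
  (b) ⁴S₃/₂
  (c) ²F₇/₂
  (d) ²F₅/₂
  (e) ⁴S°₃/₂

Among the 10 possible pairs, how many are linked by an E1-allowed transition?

(a)–(b): forbidden (parity, ΔL, ΔJ).
(a)–(c): forbidden (parity, ΔS).
(a)–(d): forbidden (parity, ΔS).
(a)–(e): forbidden (ΔL, ΔJ).
(b)–(c): forbidden (parity, ΔS, ΔL, ΔJ).
(b)–(d): forbidden (parity, ΔS, ΔL).
(b)–(e): forbidden (ΔL).
(c)–(d): forbidden (parity).
(c)–(e): forbidden (ΔS, ΔL, ΔJ).
(d)–(e): forbidden (ΔS, ΔL).
Allowed pairs: 0 of 10.

0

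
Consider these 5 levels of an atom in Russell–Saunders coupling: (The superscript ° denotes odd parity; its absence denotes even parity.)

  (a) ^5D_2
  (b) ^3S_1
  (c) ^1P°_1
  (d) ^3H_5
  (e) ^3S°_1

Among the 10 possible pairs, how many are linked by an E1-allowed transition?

0

(a)–(b): forbidden (parity, ΔS, ΔL).
(a)–(c): forbidden (ΔS).
(a)–(d): forbidden (parity, ΔS, ΔL, ΔJ).
(a)–(e): forbidden (ΔS, ΔL).
(b)–(c): forbidden (ΔS).
(b)–(d): forbidden (parity, ΔL, ΔJ).
(b)–(e): forbidden (ΔL).
(c)–(d): forbidden (ΔS, ΔL, ΔJ).
(c)–(e): forbidden (parity, ΔS).
(d)–(e): forbidden (ΔL, ΔJ).
Allowed pairs: 0 of 10.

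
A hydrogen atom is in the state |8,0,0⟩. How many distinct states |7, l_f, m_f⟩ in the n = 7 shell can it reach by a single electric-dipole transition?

3

E1 requires Δl = ±1, so l_f ∈ {-1, 1}; with 0 ≤ l_f ≤ n_f−1 = 6, the allowed l_f values are {1}.
For l_f = 1: m_f ∈ {m_i−1, m_i, m_i+1} ∩ [−1, 1] = {-1, 0, 1} → 3 states.
Total: 3.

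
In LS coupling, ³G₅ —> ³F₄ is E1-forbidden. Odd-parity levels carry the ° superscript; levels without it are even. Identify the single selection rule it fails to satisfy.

parity

Reading off the term symbols: S 1→1, L 4→3, J 5→4, parity even→even.
ΔL = 0, ±1 (not L=0↔0): L: 4 → 3, ΔL = -1 — passes.
ΔS = 0: S: 1 → 1 — passes.
ΔJ = 0, ±1 (not J=0↔0): J: 5 → 4, ΔJ = -1 — passes.
Parity must change: even → even — fails.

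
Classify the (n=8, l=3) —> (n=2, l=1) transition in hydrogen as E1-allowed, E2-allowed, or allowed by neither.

Δl = 1 − 3 = -2; l_i + l_f = 4.
E1 (Δl = ±1): not satisfied.
E2 (Δl = 0,±2, l_i+l_f ≥ 2): satisfied.

E2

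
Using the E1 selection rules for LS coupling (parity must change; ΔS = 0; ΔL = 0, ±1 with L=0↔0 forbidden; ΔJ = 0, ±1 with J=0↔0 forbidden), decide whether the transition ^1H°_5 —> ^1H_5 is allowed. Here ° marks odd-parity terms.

allowed

Initial level: S=0, L=5, J=5, parity odd. Final level: S=0, L=5, J=5, parity even.
ΔS = 0: S: 0 → 0 — ✓.
ΔJ = 0, ±1 (not J=0↔0): J: 5 → 5, ΔJ = +0 — ✓.
ΔL = 0, ±1 (not L=0↔0): L: 5 → 5, ΔL = +0 — ✓.
Parity must change: odd → even — ✓.
All four E1 rules are satisfied.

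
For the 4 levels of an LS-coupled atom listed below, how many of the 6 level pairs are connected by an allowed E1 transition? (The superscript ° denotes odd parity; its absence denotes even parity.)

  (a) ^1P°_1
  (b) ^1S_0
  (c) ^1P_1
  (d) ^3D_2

2

(a)–(b): allowed.
(a)–(c): allowed.
(a)–(d): forbidden (ΔS).
(b)–(c): forbidden (parity).
(b)–(d): forbidden (parity, ΔS, ΔL, ΔJ).
(c)–(d): forbidden (parity, ΔS).
Allowed pairs: 2 of 6.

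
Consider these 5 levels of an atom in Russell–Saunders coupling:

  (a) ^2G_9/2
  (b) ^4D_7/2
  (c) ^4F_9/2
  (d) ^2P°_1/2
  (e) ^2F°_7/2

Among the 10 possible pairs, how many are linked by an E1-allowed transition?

(a)–(b): forbidden (parity, ΔS, ΔL).
(a)–(c): forbidden (parity, ΔS).
(a)–(d): forbidden (ΔL, ΔJ).
(a)–(e): allowed.
(b)–(c): forbidden (parity).
(b)–(d): forbidden (ΔS, ΔJ).
(b)–(e): forbidden (ΔS).
(c)–(d): forbidden (ΔS, ΔL, ΔJ).
(c)–(e): forbidden (ΔS).
(d)–(e): forbidden (parity, ΔL, ΔJ).
Allowed pairs: 1 of 10.

1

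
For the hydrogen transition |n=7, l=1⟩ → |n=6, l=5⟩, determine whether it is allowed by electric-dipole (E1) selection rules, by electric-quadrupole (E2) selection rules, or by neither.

neither

Δl = 5 − 1 = +4; l_i + l_f = 6.
E1 (Δl = ±1): not satisfied.
E2 (Δl = 0,±2, l_i+l_f ≥ 2): not satisfied.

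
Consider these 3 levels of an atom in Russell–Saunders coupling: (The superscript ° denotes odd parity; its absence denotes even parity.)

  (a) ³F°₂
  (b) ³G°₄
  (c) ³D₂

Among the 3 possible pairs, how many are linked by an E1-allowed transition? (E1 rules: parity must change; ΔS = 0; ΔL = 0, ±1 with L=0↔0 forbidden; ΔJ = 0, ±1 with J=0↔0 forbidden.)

1

(a)–(b): forbidden (parity, ΔJ).
(a)–(c): allowed.
(b)–(c): forbidden (ΔL, ΔJ).
Allowed pairs: 1 of 3.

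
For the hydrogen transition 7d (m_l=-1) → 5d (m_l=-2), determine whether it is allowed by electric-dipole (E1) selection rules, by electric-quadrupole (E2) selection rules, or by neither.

E2

Δl = 2 − 2 = +0; l_i + l_f = 4.
Δm_l = -1.
E1 (Δl = ±1, |Δm_l| ≤ 1): not satisfied.
E2 (Δl = 0,±2, l_i+l_f ≥ 2, |Δm_l| ≤ 2): satisfied.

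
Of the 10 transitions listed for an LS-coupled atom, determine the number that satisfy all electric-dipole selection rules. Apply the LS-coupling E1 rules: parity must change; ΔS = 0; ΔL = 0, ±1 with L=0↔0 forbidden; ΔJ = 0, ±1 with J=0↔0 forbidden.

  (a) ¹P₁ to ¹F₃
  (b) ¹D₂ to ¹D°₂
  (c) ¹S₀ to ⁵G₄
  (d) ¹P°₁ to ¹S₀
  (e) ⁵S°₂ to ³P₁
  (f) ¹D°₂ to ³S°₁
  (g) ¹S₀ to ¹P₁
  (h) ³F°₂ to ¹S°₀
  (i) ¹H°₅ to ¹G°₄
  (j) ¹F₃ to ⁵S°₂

(a) forbidden (parity, ΔL, ΔJ fail)
(b) allowed
(c) forbidden (parity, ΔS, ΔL, ΔJ fail)
(d) allowed
(e) forbidden (ΔS fails)
(f) forbidden (parity, ΔS, ΔL fail)
(g) forbidden (parity fails)
(h) forbidden (parity, ΔS, ΔL, ΔJ fail)
(i) forbidden (parity fails)
(j) forbidden (ΔS, ΔL fail)
Total allowed: 2 of 10.

2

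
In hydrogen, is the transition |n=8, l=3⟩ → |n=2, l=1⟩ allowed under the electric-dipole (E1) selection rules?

forbidden

l: 3 → 1 (Δl = -2). Δl = ±1 fails.
The transition is electric-dipole forbidden.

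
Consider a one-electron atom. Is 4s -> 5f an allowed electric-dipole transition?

forbidden

Initial l = 0, final l = 3, so Δl = +3. E1 requires Δl = ±1: ✗.
The transition is electric-dipole forbidden.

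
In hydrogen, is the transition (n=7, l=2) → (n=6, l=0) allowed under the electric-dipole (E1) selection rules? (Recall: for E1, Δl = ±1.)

Δl = 0 − 2 = -2; the E1 rule Δl = ±1 is violated.
The transition is electric-dipole forbidden.

forbidden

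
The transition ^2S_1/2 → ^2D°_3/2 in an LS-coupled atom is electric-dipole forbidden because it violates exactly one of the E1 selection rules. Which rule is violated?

the ΔL = 0, ±1 rule

Initial level: S=1/2, L=0, J=1/2, parity even. Final level: S=1/2, L=2, J=3/2, parity odd.
Parity must change: even → odd — ✓.
ΔS = 0: S: 1/2 → 1/2 — ✓.
ΔL = 0, ±1 (not L=0↔0): L: 0 → 2, ΔL = +2 — ✗.
ΔJ = 0, ±1 (not J=0↔0): J: 1/2 → 3/2, ΔJ = +1 — ✓.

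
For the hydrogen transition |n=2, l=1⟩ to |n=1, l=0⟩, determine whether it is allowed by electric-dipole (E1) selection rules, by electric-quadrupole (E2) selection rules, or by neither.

E1

Δl = 0 − 1 = -1; l_i + l_f = 1.
E1 (Δl = ±1): satisfied.
E2 (Δl = 0,±2, l_i+l_f ≥ 2): not satisfied.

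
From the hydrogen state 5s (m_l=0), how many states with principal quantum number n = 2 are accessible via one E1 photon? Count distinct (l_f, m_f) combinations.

E1 requires Δl = ±1, so l_f ∈ {-1, 1}; with 0 ≤ l_f ≤ n_f−1 = 1, the allowed l_f values are {1}.
For l_f = 1: m_f ∈ {m_i−1, m_i, m_i+1} ∩ [−1, 1] = {-1, 0, 1} → 3 states.
Total: 3.

3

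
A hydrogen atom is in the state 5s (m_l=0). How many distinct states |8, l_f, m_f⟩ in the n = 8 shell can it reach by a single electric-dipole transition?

E1 requires Δl = ±1, so l_f ∈ {-1, 1}; with 0 ≤ l_f ≤ n_f−1 = 7, the allowed l_f values are {1}.
For l_f = 1: m_f ∈ {m_i−1, m_i, m_i+1} ∩ [−1, 1] = {-1, 0, 1} → 3 states.
Total: 3.

3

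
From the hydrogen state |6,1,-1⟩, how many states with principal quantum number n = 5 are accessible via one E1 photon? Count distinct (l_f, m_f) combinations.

E1 requires Δl = ±1, so l_f ∈ {0, 2}; with 0 ≤ l_f ≤ n_f−1 = 4, the allowed l_f values are {0, 2}.
For l_f = 0: m_f ∈ {m_i−1, m_i, m_i+1} ∩ [−0, 0] = {0} → 1 state.
For l_f = 2: m_f ∈ {m_i−1, m_i, m_i+1} ∩ [−2, 2] = {-2, -1, 0} → 3 states.
Total: 4.

4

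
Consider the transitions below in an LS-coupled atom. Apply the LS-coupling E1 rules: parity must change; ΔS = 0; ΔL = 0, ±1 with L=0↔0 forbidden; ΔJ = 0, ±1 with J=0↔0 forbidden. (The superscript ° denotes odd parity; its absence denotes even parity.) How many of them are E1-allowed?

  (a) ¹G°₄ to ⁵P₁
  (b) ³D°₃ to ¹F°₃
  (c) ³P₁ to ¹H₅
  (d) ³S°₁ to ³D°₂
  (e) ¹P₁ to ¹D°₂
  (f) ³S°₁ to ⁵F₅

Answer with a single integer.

1

(a) forbidden (ΔS, ΔL, ΔJ fail)
(b) forbidden (parity, ΔS fail)
(c) forbidden (parity, ΔS, ΔL, ΔJ fail)
(d) forbidden (parity, ΔL fail)
(e) allowed
(f) forbidden (ΔS, ΔL, ΔJ fail)
Total allowed: 1 of 6.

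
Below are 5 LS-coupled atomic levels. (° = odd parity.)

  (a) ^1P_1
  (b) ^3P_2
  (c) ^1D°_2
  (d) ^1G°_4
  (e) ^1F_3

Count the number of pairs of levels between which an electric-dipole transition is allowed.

(a)–(b): forbidden (parity, ΔS).
(a)–(c): allowed.
(a)–(d): forbidden (ΔL, ΔJ).
(a)–(e): forbidden (parity, ΔL, ΔJ).
(b)–(c): forbidden (ΔS).
(b)–(d): forbidden (ΔS, ΔL, ΔJ).
(b)–(e): forbidden (parity, ΔS, ΔL).
(c)–(d): forbidden (parity, ΔL, ΔJ).
(c)–(e): allowed.
(d)–(e): allowed.
Allowed pairs: 3 of 10.

3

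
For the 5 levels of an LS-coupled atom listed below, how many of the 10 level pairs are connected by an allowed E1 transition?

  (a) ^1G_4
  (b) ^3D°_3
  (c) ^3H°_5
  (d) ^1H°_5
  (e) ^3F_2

2

(a)–(b): forbidden (ΔS, ΔL).
(a)–(c): forbidden (ΔS).
(a)–(d): allowed.
(a)–(e): forbidden (parity, ΔS, ΔJ).
(b)–(c): forbidden (parity, ΔL, ΔJ).
(b)–(d): forbidden (parity, ΔS, ΔL, ΔJ).
(b)–(e): allowed.
(c)–(d): forbidden (parity, ΔS).
(c)–(e): forbidden (ΔL, ΔJ).
(d)–(e): forbidden (ΔS, ΔL, ΔJ).
Allowed pairs: 2 of 10.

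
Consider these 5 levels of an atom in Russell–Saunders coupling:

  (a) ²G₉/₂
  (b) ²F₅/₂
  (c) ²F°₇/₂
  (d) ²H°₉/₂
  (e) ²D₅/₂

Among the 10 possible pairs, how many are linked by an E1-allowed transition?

(a)–(b): forbidden (parity, ΔJ).
(a)–(c): allowed.
(a)–(d): allowed.
(a)–(e): forbidden (parity, ΔL, ΔJ).
(b)–(c): allowed.
(b)–(d): forbidden (ΔL, ΔJ).
(b)–(e): forbidden (parity).
(c)–(d): forbidden (parity, ΔL).
(c)–(e): allowed.
(d)–(e): forbidden (ΔL, ΔJ).
Allowed pairs: 4 of 10.

4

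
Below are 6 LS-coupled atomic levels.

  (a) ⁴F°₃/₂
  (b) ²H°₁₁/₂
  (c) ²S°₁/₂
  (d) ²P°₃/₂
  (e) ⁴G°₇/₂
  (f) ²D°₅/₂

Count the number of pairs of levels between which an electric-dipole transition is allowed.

0

(a)–(b): forbidden (parity, ΔS, ΔL, ΔJ).
(a)–(c): forbidden (parity, ΔS, ΔL).
(a)–(d): forbidden (parity, ΔS, ΔL).
(a)–(e): forbidden (parity, ΔJ).
(a)–(f): forbidden (parity, ΔS).
(b)–(c): forbidden (parity, ΔL, ΔJ).
(b)–(d): forbidden (parity, ΔL, ΔJ).
(b)–(e): forbidden (parity, ΔS, ΔJ).
(b)–(f): forbidden (parity, ΔL, ΔJ).
(c)–(d): forbidden (parity).
(c)–(e): forbidden (parity, ΔS, ΔL, ΔJ).
(c)–(f): forbidden (parity, ΔL, ΔJ).
(d)–(e): forbidden (parity, ΔS, ΔL, ΔJ).
(d)–(f): forbidden (parity).
(e)–(f): forbidden (parity, ΔS, ΔL).
Allowed pairs: 0 of 15.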